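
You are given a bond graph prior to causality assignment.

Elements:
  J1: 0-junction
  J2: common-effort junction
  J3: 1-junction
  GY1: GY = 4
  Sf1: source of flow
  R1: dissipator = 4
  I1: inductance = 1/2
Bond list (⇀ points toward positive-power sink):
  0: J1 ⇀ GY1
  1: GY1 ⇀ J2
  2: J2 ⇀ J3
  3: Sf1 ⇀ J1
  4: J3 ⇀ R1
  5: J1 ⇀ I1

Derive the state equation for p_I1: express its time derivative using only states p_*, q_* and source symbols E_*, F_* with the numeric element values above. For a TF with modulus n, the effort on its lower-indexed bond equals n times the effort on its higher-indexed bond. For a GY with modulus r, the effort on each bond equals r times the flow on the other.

dp_I1/dt = 4*F_Sf1 - 8*p_I1

β3 →Sf1  (Sf1 (Sf) sets flow on bond)
β5 →I1  (I1 integral (f out))
β0 →J1  (J1 needs exactly one e-in)
β1 →J2  (GY1 both-in/both-out from 0)
β2 →J3  (0-jn J2 has e-setter on 1)
β4 →R1  (only one flow-in slot at J3)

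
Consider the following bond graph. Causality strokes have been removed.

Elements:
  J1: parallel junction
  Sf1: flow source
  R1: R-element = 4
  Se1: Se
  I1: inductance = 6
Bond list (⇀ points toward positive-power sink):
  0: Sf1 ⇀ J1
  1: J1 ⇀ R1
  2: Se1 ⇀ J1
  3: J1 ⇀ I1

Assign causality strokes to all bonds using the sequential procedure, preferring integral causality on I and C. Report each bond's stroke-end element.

β0 stroke→Sf1
β1 stroke→R1
β2 stroke→J1
β3 stroke→I1

b0 →Sf1  (Sf1: flow source, stroke at near end)
b2 →J1  (source Se1 imposes e)
b1 →R1  (0-jn J1 has e-setter on 2)
b3 →I1  (0-jn J1 has e-setter on 2)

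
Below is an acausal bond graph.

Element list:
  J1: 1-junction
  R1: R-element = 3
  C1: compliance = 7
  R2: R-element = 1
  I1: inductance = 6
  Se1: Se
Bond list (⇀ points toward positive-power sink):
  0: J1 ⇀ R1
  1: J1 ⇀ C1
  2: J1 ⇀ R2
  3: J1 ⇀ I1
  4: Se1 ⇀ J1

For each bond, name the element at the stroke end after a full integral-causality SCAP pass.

bond 4 stroke→J1  (source Se1 imposes e)
bond 1 stroke→J1  (prefer integral on C1)
bond 3 stroke→I1  (I1 integral (f out))
bond 0 stroke→J1  (J1: bond 3 brought flow, rest push out)
bond 2 stroke→J1  (1-jn J1 has f-setter on 3)

b0 stroke→J1
b1 stroke→J1
b2 stroke→J1
b3 stroke→I1
b4 stroke→J1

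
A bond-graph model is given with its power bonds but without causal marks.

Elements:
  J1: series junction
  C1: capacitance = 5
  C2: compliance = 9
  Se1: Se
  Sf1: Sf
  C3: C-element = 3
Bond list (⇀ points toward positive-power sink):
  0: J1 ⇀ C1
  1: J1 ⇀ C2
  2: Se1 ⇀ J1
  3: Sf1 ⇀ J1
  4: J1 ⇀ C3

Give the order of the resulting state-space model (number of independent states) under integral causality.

b2 stroke at J1  (source Se1 imposes e)
b3 stroke at Sf1  (source Sf1 imposes f)
b0 stroke at J1  (J1: bond 3 brought flow, rest push out)
b1 stroke at J1  (1-jn J1 has f-setter on 3)
b4 stroke at J1  (J1 flow already set via bond 3)

3  (C1, C2, C3 all integral)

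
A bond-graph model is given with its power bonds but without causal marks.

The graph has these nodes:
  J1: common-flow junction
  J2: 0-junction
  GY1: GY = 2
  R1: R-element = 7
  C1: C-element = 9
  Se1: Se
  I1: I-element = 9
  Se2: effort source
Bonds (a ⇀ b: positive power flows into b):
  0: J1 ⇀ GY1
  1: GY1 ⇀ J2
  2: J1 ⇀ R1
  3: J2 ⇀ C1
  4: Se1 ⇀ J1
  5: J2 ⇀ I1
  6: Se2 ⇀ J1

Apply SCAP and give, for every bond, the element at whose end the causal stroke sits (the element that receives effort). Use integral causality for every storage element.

bond 0 →GY1
bond 1 →GY1
bond 2 →J1
bond 3 →J2
bond 4 →J1
bond 5 →I1
bond 6 →J1

b4 stroke→J1  (source Se1 imposes e)
b6 stroke→J1  (source Se2 imposes e)
b3 stroke→J2  (prefer integral on C1)
b1 stroke→GY1  (J2 effort already set via bond 3)
b5 stroke→I1  (common-e at J2 fixed by 3)
b0 stroke→GY1  (GY1 both-in/both-out from 1)
b2 stroke→J1  (J1 flow already set via bond 0)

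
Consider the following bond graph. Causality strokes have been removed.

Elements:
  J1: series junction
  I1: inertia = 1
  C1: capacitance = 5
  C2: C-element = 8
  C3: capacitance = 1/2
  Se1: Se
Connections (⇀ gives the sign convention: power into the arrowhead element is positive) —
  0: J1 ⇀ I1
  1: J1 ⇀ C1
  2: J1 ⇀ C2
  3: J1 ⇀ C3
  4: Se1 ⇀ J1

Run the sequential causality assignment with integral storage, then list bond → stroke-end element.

#0 stroke at I1
#1 stroke at J1
#2 stroke at J1
#3 stroke at J1
#4 stroke at J1

β4 |J1  (Se1 fixes effort; stroke away)
β0 |I1  (I1 outputs flow p/I1)
β1 |J1  (common-f at J1 fixed by 0)
β2 |J1  (J1: bond 0 brought flow, rest push out)
β3 |J1  (common-f at J1 fixed by 0)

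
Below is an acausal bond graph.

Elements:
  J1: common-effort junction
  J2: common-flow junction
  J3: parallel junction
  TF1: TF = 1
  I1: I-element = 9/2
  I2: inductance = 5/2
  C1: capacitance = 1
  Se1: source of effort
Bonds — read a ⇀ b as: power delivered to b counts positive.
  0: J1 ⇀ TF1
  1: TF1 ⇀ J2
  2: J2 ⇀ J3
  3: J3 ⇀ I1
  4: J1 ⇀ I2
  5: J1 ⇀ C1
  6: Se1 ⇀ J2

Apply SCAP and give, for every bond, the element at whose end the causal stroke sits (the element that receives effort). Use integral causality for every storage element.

b0 stroke at TF1
b1 stroke at J2
b2 stroke at J3
b3 stroke at I1
b4 stroke at I2
b5 stroke at J1
b6 stroke at J2

#6 →J2  (source Se1 imposes e)
#3 →I1  (I1: I, integral causality)
#2 →J3  (only one effort-in slot at J3)
#1 →J2  (1-jn J2 has f-setter on 2)
#0 →TF1  (TF TF1: opposite of bond 1)
#4 →I2  (I2 integral (f out))
#5 →J1  (J1 needs exactly one e-in)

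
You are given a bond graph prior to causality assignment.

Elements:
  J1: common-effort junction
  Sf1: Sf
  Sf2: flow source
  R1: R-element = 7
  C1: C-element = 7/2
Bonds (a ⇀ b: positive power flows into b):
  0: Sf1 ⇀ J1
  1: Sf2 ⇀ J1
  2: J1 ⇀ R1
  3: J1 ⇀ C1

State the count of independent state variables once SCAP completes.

1  (C1 all integral)

#0 →Sf1  (source Sf1 imposes f)
#1 →Sf2  (Sf2: flow source, stroke at near end)
#3 →J1  (C1 outputs effort q/C1)
#2 →R1  (0-jn J1 has e-setter on 3)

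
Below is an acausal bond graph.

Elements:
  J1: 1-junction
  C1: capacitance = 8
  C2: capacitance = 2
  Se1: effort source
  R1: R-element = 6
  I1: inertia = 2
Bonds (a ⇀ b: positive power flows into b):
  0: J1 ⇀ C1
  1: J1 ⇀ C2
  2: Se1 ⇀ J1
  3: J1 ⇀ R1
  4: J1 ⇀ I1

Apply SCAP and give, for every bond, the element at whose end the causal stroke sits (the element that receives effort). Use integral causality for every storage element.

bond 0 |J1
bond 1 |J1
bond 2 |J1
bond 3 |J1
bond 4 |I1

bond 2 →J1  (Se1 fixes effort; stroke away)
bond 0 →J1  (C1: C, integral causality)
bond 1 →J1  (C2 integral (e out))
bond 4 →I1  (I1 integral (f out))
bond 3 →J1  (J1 flow already set via bond 4)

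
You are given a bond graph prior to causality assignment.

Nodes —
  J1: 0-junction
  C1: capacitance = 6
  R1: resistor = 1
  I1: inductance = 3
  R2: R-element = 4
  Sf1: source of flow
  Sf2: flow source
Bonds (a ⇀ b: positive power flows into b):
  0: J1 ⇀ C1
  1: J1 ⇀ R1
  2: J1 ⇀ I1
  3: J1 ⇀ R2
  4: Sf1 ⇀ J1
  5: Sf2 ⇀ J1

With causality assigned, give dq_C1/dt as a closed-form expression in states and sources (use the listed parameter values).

b4 |Sf1  (source Sf1 imposes f)
b5 |Sf2  (Sf2 (Sf) sets flow on bond)
b0 |J1  (prefer integral on C1)
b1 |R1  (0-jn J1 has e-setter on 0)
b2 |I1  (common-e at J1 fixed by 0)
b3 |R2  (common-e at J1 fixed by 0)

dq_C1/dt = F_Sf1 + F_Sf2 - p_I1/3 - 5*q_C1/24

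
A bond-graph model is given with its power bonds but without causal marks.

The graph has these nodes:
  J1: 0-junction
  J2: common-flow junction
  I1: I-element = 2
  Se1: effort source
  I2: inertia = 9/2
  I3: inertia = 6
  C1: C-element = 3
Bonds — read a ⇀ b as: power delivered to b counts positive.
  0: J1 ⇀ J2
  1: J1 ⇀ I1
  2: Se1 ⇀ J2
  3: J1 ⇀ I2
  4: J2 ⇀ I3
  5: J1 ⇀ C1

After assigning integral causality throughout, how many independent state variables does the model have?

#2 stroke→J2  (Se1 fixes effort; stroke away)
#1 stroke→I1  (I1: I, integral causality)
#3 stroke→I2  (prefer integral on I2)
#4 stroke→I3  (I3 integral (f out))
#0 stroke→J2  (J2: bond 4 brought flow, rest push out)
#5 stroke→J1  (J1: last free bond brings effort in)

4  (C1, I1, I2, I3 all integral)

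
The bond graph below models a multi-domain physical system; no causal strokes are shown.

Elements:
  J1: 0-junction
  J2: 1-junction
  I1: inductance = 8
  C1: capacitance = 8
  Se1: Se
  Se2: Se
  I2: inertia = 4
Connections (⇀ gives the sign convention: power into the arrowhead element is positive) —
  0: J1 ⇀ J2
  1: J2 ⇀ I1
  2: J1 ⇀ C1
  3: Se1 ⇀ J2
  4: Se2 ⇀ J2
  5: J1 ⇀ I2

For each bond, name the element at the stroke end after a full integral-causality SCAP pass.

β3 |J2  (Se1 fixes effort; stroke away)
β4 |J2  (Se2 (Se) sets effort on bond)
β1 |I1  (prefer integral on I1)
β0 |J2  (1-jn J2 has f-setter on 1)
β2 |J1  (C1 outputs effort q/C1)
β5 |I2  (J1 effort already set via bond 2)

#0 →J2
#1 →I1
#2 →J1
#3 →J2
#4 →J2
#5 →I2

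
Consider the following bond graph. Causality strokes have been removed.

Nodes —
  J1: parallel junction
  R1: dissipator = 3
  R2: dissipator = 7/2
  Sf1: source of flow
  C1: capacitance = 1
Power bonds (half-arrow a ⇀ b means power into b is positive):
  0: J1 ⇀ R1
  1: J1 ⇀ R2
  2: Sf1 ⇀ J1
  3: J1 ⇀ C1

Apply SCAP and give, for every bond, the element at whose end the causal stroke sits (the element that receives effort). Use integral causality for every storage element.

b2 stroke at Sf1  (Sf1 (Sf) sets flow on bond)
b3 stroke at J1  (C1: C, integral causality)
b0 stroke at R1  (J1 effort already set via bond 3)
b1 stroke at R2  (J1: bond 3 brought effort, rest push out)

b0 stroke at R1
b1 stroke at R2
b2 stroke at Sf1
b3 stroke at J1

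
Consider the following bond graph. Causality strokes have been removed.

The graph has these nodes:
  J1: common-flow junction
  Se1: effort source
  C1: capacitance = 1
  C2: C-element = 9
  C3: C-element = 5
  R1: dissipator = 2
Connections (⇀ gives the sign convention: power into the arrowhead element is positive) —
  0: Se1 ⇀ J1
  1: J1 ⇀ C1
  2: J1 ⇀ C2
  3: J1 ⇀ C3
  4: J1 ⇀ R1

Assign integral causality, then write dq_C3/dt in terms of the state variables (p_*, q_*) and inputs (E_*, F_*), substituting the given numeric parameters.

bond 0 stroke at J1  (Se1 fixes effort; stroke away)
bond 1 stroke at J1  (C1 outputs effort q/C1)
bond 2 stroke at J1  (C2 outputs effort q/C2)
bond 3 stroke at J1  (C3: C, integral causality)
bond 4 stroke at R1  (J1: last free bond brings flow in)

dq_C3/dt = E_Se1/2 - q_C1/2 - q_C2/18 - q_C3/10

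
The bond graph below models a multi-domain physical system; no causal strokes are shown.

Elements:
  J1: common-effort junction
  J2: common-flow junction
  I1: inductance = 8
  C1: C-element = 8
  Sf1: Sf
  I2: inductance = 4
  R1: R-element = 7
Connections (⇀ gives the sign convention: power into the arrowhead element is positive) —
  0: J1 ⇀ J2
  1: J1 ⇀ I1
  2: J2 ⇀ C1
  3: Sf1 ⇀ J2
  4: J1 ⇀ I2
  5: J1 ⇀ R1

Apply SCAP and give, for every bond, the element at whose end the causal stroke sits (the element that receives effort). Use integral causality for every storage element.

b3 stroke→Sf1  (Sf1: flow source, stroke at near end)
b0 stroke→J2  (J2 flow already set via bond 3)
b2 stroke→J2  (J2: bond 3 brought flow, rest push out)
b1 stroke→I1  (I1 outputs flow p/I1)
b4 stroke→I2  (I2 integral (f out))
b5 stroke→J1  (closing 0-jn rule on J1)

β0 →J2
β1 →I1
β2 →J2
β3 →Sf1
β4 →I2
β5 →J1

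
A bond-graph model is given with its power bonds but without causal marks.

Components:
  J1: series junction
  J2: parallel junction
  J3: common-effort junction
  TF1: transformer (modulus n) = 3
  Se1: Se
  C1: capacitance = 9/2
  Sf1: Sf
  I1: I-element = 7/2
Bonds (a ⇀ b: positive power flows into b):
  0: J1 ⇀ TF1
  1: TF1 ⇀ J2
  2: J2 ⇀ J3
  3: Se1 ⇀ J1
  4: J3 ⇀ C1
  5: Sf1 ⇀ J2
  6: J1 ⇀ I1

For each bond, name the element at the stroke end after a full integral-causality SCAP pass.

b3 stroke→J1  (Se1: effort source, stroke at far end)
b5 stroke→Sf1  (Sf1 fixes flow; stroke at Sf1)
b4 stroke→J3  (C1: C, integral causality)
b2 stroke→J2  (J3: bond 4 brought effort, rest push out)
b1 stroke→TF1  (J2: bond 2 brought effort, rest push out)
b0 stroke→J1  (TF1 one-in-one-out from 1)
b6 stroke→I1  (closing 1-jn rule on J1)

β0 stroke at J1
β1 stroke at TF1
β2 stroke at J2
β3 stroke at J1
β4 stroke at J3
β5 stroke at Sf1
β6 stroke at I1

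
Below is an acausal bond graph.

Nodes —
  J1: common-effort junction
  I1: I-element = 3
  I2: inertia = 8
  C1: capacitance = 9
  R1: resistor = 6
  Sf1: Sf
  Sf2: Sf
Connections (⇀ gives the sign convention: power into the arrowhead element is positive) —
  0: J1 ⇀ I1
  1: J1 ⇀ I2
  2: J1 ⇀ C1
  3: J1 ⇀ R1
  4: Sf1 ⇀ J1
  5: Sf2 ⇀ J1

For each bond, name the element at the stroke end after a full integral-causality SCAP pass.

bond 4 |Sf1  (Sf1 fixes flow; stroke at Sf1)
bond 5 |Sf2  (source Sf2 imposes f)
bond 0 |I1  (prefer integral on I1)
bond 1 |I2  (I2 outputs flow p/I2)
bond 2 |J1  (prefer integral on C1)
bond 3 |R1  (common-e at J1 fixed by 2)

β0 stroke→I1
β1 stroke→I2
β2 stroke→J1
β3 stroke→R1
β4 stroke→Sf1
β5 stroke→Sf2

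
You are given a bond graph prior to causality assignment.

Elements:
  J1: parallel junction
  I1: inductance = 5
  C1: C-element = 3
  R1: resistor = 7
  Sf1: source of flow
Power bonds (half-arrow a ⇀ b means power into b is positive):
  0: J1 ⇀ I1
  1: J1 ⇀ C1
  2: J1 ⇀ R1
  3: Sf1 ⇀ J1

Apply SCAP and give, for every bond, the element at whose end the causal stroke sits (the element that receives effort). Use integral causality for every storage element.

β3 →Sf1  (Sf1: flow source, stroke at near end)
β0 →I1  (I1 outputs flow p/I1)
β1 →J1  (prefer integral on C1)
β2 →R1  (J1 effort already set via bond 1)

bond 0 stroke at I1
bond 1 stroke at J1
bond 2 stroke at R1
bond 3 stroke at Sf1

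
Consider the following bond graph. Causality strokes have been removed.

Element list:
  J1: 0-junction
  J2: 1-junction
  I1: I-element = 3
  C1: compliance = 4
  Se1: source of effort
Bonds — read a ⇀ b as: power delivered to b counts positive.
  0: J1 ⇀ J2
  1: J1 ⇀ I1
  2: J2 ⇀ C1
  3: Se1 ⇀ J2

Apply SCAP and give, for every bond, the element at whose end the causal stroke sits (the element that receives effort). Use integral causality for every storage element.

#0 →J1
#1 →I1
#2 →J2
#3 →J2

β3 stroke→J2  (Se1: effort source, stroke at far end)
β1 stroke→I1  (I1 integral (f out))
β0 stroke→J1  (J1 needs exactly one e-in)
β2 stroke→J2  (common-f at J2 fixed by 0)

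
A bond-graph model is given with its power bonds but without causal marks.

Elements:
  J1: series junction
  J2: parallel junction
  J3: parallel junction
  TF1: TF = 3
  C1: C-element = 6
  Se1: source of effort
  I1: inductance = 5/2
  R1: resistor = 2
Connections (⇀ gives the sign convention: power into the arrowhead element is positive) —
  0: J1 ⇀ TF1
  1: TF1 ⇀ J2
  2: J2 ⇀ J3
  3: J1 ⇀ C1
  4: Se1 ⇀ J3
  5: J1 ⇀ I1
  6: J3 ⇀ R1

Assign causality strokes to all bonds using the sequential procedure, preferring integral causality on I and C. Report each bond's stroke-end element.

bond 0 →J1
bond 1 →TF1
bond 2 →J2
bond 3 →J1
bond 4 →J3
bond 5 →I1
bond 6 →R1

#4 |J3  (Se1 (Se) sets effort on bond)
#2 |J2  (J3: bond 4 brought effort, rest push out)
#6 |R1  (J3 effort already set via bond 4)
#1 |TF1  (common-e at J2 fixed by 2)
#0 |J1  (TF1 one-in-one-out from 1)
#3 |J1  (C1: C, integral causality)
#5 |I1  (J1 needs exactly one f-in)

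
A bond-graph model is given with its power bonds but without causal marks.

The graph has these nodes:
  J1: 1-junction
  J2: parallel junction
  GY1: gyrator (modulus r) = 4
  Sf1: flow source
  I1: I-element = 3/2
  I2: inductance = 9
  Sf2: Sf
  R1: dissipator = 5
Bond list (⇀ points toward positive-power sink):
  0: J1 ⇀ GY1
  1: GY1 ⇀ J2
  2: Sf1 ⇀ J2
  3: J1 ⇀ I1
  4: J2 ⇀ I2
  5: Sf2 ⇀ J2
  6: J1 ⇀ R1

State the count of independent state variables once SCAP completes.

#2 stroke→Sf1  (Sf1 (Sf) sets flow on bond)
#5 stroke→Sf2  (Sf2 (Sf) sets flow on bond)
#3 stroke→I1  (prefer integral on I1)
#0 stroke→J1  (J1: bond 3 brought flow, rest push out)
#6 stroke→J1  (1-jn J1 has f-setter on 3)
#1 stroke→J2  (GY1 both-in/both-out from 0)
#4 stroke→I2  (J2 effort already set via bond 1)

2  (I1, I2 all integral)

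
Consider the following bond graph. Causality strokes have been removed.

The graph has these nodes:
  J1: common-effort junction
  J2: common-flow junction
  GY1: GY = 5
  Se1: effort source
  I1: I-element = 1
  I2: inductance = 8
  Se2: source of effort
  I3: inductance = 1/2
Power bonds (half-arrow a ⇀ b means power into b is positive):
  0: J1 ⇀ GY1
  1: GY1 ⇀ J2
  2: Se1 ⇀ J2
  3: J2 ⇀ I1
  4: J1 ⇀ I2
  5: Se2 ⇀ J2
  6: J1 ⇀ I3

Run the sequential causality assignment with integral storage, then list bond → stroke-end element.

#2 stroke at J2  (Se1 fixes effort; stroke away)
#5 stroke at J2  (Se2: effort source, stroke at far end)
#3 stroke at I1  (I1 integral (f out))
#1 stroke at J2  (1-jn J2 has f-setter on 3)
#0 stroke at J1  (GY1 both-in/both-out from 1)
#4 stroke at I2  (0-jn J1 has e-setter on 0)
#6 stroke at I3  (common-e at J1 fixed by 0)

bond 0 →J1
bond 1 →J2
bond 2 →J2
bond 3 →I1
bond 4 →I2
bond 5 →J2
bond 6 →I3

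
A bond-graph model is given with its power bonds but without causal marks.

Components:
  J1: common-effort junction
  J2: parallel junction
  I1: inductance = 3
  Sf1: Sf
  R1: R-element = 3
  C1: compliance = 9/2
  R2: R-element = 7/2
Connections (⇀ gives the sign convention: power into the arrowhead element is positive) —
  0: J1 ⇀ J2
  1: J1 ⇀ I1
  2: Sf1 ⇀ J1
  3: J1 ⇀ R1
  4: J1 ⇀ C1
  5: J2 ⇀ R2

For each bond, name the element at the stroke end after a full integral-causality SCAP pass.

b0 |J2
b1 |I1
b2 |Sf1
b3 |R1
b4 |J1
b5 |R2

b2 stroke at Sf1  (source Sf1 imposes f)
b1 stroke at I1  (prefer integral on I1)
b4 stroke at J1  (prefer integral on C1)
b0 stroke at J2  (0-jn J1 has e-setter on 4)
b3 stroke at R1  (common-e at J1 fixed by 4)
b5 stroke at R2  (common-e at J2 fixed by 0)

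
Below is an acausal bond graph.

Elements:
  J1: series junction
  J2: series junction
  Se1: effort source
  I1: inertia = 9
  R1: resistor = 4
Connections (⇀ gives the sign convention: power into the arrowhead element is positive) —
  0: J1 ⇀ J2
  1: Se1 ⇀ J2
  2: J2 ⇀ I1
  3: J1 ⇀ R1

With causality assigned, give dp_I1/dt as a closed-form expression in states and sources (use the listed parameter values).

bond 1 stroke at J2  (source Se1 imposes e)
bond 2 stroke at I1  (I1 integral (f out))
bond 0 stroke at J2  (J2: bond 2 brought flow, rest push out)
bond 3 stroke at J1  (J1: bond 0 brought flow, rest push out)

dp_I1/dt = E_Se1 - 4*p_I1/9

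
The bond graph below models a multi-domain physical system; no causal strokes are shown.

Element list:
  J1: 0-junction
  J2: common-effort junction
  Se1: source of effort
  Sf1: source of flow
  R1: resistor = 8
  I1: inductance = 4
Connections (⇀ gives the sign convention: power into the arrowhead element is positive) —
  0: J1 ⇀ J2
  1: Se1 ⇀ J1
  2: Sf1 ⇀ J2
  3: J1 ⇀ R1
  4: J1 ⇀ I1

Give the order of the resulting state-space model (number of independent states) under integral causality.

#1 stroke at J1  (Se1: effort source, stroke at far end)
#2 stroke at Sf1  (Sf1 (Sf) sets flow on bond)
#0 stroke at J2  (common-e at J1 fixed by 1)
#3 stroke at R1  (common-e at J1 fixed by 1)
#4 stroke at I1  (0-jn J1 has e-setter on 1)

1  (I1 all integral)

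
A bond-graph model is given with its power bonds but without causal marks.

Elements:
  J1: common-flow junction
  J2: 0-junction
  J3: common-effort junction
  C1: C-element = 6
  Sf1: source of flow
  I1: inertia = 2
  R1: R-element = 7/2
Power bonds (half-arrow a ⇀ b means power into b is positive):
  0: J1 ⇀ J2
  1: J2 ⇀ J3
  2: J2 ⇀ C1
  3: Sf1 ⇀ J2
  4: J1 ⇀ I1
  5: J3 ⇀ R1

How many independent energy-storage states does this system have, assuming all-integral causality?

β3 |Sf1  (Sf1 (Sf) sets flow on bond)
β2 |J2  (C1 integral (e out))
β0 |J1  (J2: bond 2 brought effort, rest push out)
β1 |J3  (J2: bond 2 brought effort, rest push out)
β5 |R1  (J3 effort already set via bond 1)
β4 |I1  (closing 1-jn rule on J1)

2  (C1, I1 all integral)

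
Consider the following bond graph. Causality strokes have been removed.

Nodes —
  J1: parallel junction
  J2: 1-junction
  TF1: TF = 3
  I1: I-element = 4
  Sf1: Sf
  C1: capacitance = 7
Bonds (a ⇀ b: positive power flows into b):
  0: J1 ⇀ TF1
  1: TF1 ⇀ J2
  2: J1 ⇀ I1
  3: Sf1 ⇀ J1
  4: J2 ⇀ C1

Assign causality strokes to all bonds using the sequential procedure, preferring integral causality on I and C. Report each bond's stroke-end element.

bond 3 stroke→Sf1  (source Sf1 imposes f)
bond 2 stroke→I1  (prefer integral on I1)
bond 0 stroke→J1  (J1 needs exactly one e-in)
bond 1 stroke→TF1  (TF TF1: opposite of bond 0)
bond 4 stroke→J2  (J2: bond 1 brought flow, rest push out)

#0 stroke→J1
#1 stroke→TF1
#2 stroke→I1
#3 stroke→Sf1
#4 stroke→J2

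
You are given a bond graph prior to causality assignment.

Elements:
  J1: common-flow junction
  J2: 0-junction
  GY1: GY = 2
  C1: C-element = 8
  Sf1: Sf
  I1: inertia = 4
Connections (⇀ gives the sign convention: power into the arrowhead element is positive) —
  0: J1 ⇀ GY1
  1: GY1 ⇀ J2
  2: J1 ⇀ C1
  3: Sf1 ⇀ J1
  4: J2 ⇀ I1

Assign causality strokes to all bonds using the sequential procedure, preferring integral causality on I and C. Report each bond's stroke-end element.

bond 0 stroke→J1
bond 1 stroke→J2
bond 2 stroke→J1
bond 3 stroke→Sf1
bond 4 stroke→I1

#3 stroke→Sf1  (Sf1 (Sf) sets flow on bond)
#0 stroke→J1  (J1 flow already set via bond 3)
#2 stroke→J1  (common-f at J1 fixed by 3)
#1 stroke→J2  (through GY1, causality inverts; strokes same side of GY1)
#4 stroke→I1  (J2: bond 1 brought effort, rest push out)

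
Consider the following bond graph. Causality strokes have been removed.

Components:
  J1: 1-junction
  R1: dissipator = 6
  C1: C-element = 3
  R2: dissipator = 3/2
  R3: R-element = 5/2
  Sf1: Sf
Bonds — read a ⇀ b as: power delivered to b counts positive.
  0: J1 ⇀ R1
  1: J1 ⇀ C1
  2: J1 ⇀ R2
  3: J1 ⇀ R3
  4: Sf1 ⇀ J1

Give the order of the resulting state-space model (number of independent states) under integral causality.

b4 stroke→Sf1  (Sf1: flow source, stroke at near end)
b0 stroke→J1  (common-f at J1 fixed by 4)
b1 stroke→J1  (1-jn J1 has f-setter on 4)
b2 stroke→J1  (J1 flow already set via bond 4)
b3 stroke→J1  (1-jn J1 has f-setter on 4)

1  (C1 all integral)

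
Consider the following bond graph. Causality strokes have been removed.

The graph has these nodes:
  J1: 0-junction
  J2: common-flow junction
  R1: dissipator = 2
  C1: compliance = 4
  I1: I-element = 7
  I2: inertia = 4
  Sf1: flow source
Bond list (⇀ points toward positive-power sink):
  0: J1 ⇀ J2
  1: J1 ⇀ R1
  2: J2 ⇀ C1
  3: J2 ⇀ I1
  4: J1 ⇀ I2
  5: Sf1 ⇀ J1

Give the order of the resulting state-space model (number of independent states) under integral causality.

3  (C1, I1, I2 all integral)

β5 stroke at Sf1  (Sf1 fixes flow; stroke at Sf1)
β2 stroke at J2  (C1 outputs effort q/C1)
β3 stroke at I1  (I1 integral (f out))
β0 stroke at J2  (J2 flow already set via bond 3)
β4 stroke at I2  (I2 outputs flow p/I2)
β1 stroke at J1  (J1: last free bond brings effort in)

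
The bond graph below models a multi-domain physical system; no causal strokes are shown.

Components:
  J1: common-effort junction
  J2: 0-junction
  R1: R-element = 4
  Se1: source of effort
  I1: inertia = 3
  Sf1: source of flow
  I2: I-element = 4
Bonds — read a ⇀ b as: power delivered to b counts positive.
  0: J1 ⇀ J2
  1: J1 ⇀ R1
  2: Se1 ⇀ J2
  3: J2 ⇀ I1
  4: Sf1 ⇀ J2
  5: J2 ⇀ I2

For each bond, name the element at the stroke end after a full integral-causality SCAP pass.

b2 stroke at J2  (Se1: effort source, stroke at far end)
b4 stroke at Sf1  (Sf1: flow source, stroke at near end)
b0 stroke at J1  (J2: bond 2 brought effort, rest push out)
b3 stroke at I1  (J2: bond 2 brought effort, rest push out)
b5 stroke at I2  (0-jn J2 has e-setter on 2)
b1 stroke at R1  (0-jn J1 has e-setter on 0)

bond 0 stroke→J1
bond 1 stroke→R1
bond 2 stroke→J2
bond 3 stroke→I1
bond 4 stroke→Sf1
bond 5 stroke→I2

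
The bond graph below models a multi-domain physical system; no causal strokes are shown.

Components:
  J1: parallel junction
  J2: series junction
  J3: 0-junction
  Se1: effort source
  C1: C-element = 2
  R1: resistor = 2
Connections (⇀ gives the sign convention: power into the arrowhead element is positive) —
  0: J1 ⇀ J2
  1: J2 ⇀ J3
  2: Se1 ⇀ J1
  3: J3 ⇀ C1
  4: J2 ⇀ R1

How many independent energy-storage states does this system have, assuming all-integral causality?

b2 |J1  (Se1 (Se) sets effort on bond)
b0 |J2  (J1 effort already set via bond 2)
b3 |J3  (C1: C, integral causality)
b1 |J2  (common-e at J3 fixed by 3)
b4 |R1  (J2: last free bond brings flow in)

1  (C1 all integral)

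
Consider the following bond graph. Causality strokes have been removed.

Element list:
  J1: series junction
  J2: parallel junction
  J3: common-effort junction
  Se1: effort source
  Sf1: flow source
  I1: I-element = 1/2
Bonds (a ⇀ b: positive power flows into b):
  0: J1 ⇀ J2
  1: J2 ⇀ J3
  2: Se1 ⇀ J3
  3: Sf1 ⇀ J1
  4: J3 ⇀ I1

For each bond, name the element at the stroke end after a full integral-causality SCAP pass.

bond 2 |J3  (source Se1 imposes e)
bond 3 |Sf1  (Sf1 (Sf) sets flow on bond)
bond 0 |J1  (J1 flow already set via bond 3)
bond 1 |J2  (only one effort-in slot at J2)
bond 4 |I1  (J3: bond 2 brought effort, rest push out)

bond 0 stroke→J1
bond 1 stroke→J2
bond 2 stroke→J3
bond 3 stroke→Sf1
bond 4 stroke→I1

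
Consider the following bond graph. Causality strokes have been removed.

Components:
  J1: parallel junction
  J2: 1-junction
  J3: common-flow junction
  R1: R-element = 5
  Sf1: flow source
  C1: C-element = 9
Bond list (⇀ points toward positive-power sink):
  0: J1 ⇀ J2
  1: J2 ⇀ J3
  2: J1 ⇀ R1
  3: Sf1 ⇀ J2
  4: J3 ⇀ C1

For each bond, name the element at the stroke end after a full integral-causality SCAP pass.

β0 →J2
β1 →J2
β2 →J1
β3 →Sf1
β4 →J3

bond 3 →Sf1  (Sf1 fixes flow; stroke at Sf1)
bond 0 →J2  (common-f at J2 fixed by 3)
bond 1 →J2  (1-jn J2 has f-setter on 3)
bond 4 →J3  (common-f at J3 fixed by 1)
bond 2 →J1  (only one effort-in slot at J1)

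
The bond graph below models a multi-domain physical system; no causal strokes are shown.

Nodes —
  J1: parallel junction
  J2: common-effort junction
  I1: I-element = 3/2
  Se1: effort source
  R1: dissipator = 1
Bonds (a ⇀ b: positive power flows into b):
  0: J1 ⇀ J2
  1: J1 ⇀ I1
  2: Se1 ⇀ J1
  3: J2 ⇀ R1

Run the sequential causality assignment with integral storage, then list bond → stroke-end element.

#2 stroke at J1  (Se1 fixes effort; stroke away)
#0 stroke at J2  (J1 effort already set via bond 2)
#1 stroke at I1  (J1 effort already set via bond 2)
#3 stroke at R1  (J2: bond 0 brought effort, rest push out)

bond 0 |J2
bond 1 |I1
bond 2 |J1
bond 3 |R1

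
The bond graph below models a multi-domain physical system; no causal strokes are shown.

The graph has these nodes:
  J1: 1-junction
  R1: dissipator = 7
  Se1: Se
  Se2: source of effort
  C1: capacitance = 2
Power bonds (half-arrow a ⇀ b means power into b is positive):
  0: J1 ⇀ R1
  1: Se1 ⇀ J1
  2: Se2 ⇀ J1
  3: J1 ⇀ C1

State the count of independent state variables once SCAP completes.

#1 →J1  (Se1 (Se) sets effort on bond)
#2 →J1  (Se2 fixes effort; stroke away)
#3 →J1  (C1 integral (e out))
#0 →R1  (closing 1-jn rule on J1)

1  (C1 all integral)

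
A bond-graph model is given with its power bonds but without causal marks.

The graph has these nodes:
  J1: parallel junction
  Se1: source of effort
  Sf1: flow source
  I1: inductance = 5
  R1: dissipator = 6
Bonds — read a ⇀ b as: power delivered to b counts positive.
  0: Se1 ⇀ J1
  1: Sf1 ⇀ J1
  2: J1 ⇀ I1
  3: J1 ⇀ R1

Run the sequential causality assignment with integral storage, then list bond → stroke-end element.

β0 |J1
β1 |Sf1
β2 |I1
β3 |R1

β0 →J1  (Se1 fixes effort; stroke away)
β1 →Sf1  (source Sf1 imposes f)
β2 →I1  (0-jn J1 has e-setter on 0)
β3 →R1  (0-jn J1 has e-setter on 0)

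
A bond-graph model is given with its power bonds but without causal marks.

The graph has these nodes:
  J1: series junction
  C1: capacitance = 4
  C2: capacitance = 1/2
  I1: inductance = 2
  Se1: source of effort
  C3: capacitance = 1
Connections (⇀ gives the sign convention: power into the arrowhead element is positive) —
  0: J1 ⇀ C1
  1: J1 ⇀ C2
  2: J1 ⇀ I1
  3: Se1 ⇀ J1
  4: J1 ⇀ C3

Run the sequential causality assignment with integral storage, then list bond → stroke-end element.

β0 stroke at J1
β1 stroke at J1
β2 stroke at I1
β3 stroke at J1
β4 stroke at J1

β3 →J1  (Se1: effort source, stroke at far end)
β0 →J1  (C1 outputs effort q/C1)
β1 →J1  (C2 outputs effort q/C2)
β2 →I1  (prefer integral on I1)
β4 →J1  (1-jn J1 has f-setter on 2)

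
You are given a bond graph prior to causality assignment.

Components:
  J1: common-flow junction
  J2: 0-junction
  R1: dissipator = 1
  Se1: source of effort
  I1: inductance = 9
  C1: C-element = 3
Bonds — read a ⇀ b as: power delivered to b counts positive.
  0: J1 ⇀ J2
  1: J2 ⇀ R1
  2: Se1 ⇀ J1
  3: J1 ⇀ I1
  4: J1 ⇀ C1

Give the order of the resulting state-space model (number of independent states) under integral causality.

bond 2 stroke at J1  (Se1 (Se) sets effort on bond)
bond 3 stroke at I1  (I1 integral (f out))
bond 0 stroke at J1  (common-f at J1 fixed by 3)
bond 4 stroke at J1  (J1 flow already set via bond 3)
bond 1 stroke at J2  (J2: last free bond brings effort in)

2  (C1, I1 all integral)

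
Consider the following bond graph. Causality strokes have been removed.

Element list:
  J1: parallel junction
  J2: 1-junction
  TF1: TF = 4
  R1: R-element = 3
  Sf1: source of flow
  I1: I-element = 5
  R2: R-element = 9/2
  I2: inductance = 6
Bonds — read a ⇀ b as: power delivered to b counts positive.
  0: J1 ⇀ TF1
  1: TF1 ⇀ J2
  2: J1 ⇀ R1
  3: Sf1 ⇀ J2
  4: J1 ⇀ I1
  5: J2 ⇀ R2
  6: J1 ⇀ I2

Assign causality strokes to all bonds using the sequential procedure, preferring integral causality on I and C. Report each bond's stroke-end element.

β0 stroke→TF1
β1 stroke→J2
β2 stroke→J1
β3 stroke→Sf1
β4 stroke→I1
β5 stroke→J2
β6 stroke→I2

β3 →Sf1  (Sf1: flow source, stroke at near end)
β1 →J2  (1-jn J2 has f-setter on 3)
β5 →J2  (1-jn J2 has f-setter on 3)
β0 →TF1  (TF1: transformer flips bond 1)
β4 →I1  (I1: I, integral causality)
β6 →I2  (I2 integral (f out))
β2 →J1  (J1 needs exactly one e-in)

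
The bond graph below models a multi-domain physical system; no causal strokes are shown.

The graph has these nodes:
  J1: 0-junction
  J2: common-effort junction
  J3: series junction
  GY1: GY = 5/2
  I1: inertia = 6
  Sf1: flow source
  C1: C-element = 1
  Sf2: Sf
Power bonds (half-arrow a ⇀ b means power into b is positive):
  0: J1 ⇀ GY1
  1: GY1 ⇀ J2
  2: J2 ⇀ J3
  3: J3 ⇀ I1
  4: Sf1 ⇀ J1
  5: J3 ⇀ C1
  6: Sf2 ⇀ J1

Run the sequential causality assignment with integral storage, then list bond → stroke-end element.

b4 stroke→Sf1  (Sf1 (Sf) sets flow on bond)
b6 stroke→Sf2  (source Sf2 imposes f)
b0 stroke→J1  (closing 0-jn rule on J1)
b1 stroke→J2  (GY1: gyrator matches bond 0)
b2 stroke→J3  (J2: bond 1 brought effort, rest push out)
b3 stroke→I1  (I1 outputs flow p/I1)
b5 stroke→J3  (J3 flow already set via bond 3)

#0 →J1
#1 →J2
#2 →J3
#3 →I1
#4 →Sf1
#5 →J3
#6 →Sf2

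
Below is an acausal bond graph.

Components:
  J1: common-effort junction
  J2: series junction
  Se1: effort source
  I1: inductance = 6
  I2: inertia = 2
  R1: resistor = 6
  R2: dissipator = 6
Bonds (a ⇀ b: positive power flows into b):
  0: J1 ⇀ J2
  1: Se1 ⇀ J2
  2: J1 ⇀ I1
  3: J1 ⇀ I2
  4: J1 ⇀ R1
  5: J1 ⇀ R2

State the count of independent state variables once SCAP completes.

β1 |J2  (source Se1 imposes e)
β0 |J1  (J2: last free bond brings flow in)
β2 |I1  (0-jn J1 has e-setter on 0)
β3 |I2  (0-jn J1 has e-setter on 0)
β4 |R1  (common-e at J1 fixed by 0)
β5 |R2  (J1: bond 0 brought effort, rest push out)

2  (I1, I2 all integral)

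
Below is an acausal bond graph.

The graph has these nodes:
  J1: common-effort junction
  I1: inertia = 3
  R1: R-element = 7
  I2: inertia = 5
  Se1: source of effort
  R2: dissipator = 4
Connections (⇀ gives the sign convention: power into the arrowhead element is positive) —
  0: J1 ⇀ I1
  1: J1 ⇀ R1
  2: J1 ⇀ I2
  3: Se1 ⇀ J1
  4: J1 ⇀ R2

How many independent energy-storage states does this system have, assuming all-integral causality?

#3 →J1  (source Se1 imposes e)
#0 →I1  (J1: bond 3 brought effort, rest push out)
#1 →R1  (J1: bond 3 brought effort, rest push out)
#2 →I2  (J1 effort already set via bond 3)
#4 →R2  (J1 effort already set via bond 3)

2  (I1, I2 all integral)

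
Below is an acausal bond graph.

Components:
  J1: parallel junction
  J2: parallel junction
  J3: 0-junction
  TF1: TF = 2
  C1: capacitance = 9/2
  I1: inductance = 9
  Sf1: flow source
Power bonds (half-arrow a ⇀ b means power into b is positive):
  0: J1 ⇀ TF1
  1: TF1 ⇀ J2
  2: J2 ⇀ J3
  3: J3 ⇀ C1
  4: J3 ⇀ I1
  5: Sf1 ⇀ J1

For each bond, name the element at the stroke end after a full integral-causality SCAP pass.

bond 0 stroke→J1
bond 1 stroke→TF1
bond 2 stroke→J2
bond 3 stroke→J3
bond 4 stroke→I1
bond 5 stroke→Sf1

b5 |Sf1  (Sf1 fixes flow; stroke at Sf1)
b0 |J1  (J1: last free bond brings effort in)
b1 |TF1  (TF TF1: opposite of bond 0)
b2 |J2  (closing 0-jn rule on J2)
b3 |J3  (C1 outputs effort q/C1)
b4 |I1  (J3 effort already set via bond 3)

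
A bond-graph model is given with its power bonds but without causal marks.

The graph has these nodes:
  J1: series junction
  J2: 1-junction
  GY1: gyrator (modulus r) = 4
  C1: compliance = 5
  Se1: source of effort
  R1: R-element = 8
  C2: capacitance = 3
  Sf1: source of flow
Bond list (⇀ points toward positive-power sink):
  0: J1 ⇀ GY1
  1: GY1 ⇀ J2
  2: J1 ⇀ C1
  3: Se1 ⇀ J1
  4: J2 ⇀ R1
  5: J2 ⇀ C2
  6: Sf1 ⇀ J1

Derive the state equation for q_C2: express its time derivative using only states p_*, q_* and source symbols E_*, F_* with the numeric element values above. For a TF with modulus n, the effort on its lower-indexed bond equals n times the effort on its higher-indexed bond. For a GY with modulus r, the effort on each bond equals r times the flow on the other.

#3 |J1  (source Se1 imposes e)
#6 |Sf1  (source Sf1 imposes f)
#0 |J1  (1-jn J1 has f-setter on 6)
#2 |J1  (J1 flow already set via bond 6)
#1 |J2  (GY GY1: same side as bond 0)
#5 |J2  (C2 outputs effort q/C2)
#4 |R1  (only one flow-in slot at J2)

dq_C2/dt = F_Sf1/2 - q_C2/24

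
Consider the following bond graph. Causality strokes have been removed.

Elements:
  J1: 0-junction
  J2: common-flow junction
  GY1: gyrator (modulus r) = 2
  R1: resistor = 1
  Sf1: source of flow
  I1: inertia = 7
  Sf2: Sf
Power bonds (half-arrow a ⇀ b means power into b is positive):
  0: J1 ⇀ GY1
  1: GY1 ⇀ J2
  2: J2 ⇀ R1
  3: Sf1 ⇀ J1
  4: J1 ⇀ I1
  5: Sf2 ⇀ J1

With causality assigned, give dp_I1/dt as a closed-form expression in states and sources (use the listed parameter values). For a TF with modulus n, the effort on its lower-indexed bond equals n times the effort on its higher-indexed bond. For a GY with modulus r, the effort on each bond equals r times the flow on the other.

bond 3 |Sf1  (Sf1: flow source, stroke at near end)
bond 5 |Sf2  (source Sf2 imposes f)
bond 4 |I1  (I1 outputs flow p/I1)
bond 0 |J1  (only one effort-in slot at J1)
bond 1 |J2  (GY1: gyrator matches bond 0)
bond 2 |R1  (J2 needs exactly one f-in)

dp_I1/dt = 4*F_Sf1 + 4*F_Sf2 - 4*p_I1/7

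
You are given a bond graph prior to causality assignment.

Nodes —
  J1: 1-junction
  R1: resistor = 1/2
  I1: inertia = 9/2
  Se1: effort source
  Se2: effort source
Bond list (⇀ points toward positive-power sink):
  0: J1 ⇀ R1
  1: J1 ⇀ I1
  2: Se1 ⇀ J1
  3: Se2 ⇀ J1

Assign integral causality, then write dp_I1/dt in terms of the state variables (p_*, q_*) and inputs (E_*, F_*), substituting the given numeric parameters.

dp_I1/dt = E_Se1 + E_Se2 - p_I1/9

#2 stroke→J1  (Se1 (Se) sets effort on bond)
#3 stroke→J1  (Se2: effort source, stroke at far end)
#1 stroke→I1  (prefer integral on I1)
#0 stroke→J1  (1-jn J1 has f-setter on 1)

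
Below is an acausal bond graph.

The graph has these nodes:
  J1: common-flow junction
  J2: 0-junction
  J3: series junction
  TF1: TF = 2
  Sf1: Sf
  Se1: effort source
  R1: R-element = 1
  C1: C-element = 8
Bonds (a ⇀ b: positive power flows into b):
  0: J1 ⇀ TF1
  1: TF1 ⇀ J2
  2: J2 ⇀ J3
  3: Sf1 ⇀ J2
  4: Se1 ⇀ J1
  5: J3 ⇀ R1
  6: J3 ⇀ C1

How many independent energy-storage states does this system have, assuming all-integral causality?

#3 →Sf1  (Sf1: flow source, stroke at near end)
#4 →J1  (source Se1 imposes e)
#0 →TF1  (J1: last free bond brings flow in)
#1 →J2  (TF TF1: opposite of bond 0)
#2 →J3  (J2 effort already set via bond 1)
#6 →J3  (prefer integral on C1)
#5 →R1  (J3: last free bond brings flow in)

1  (C1 all integral)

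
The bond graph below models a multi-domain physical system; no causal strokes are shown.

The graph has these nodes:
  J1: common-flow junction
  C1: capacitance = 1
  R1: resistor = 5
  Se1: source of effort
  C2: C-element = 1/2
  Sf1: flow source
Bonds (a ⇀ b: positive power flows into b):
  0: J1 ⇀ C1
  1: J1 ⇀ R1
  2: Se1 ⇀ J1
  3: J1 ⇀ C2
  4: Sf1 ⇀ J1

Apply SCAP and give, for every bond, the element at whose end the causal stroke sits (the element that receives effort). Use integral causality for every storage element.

#0 stroke→J1
#1 stroke→J1
#2 stroke→J1
#3 stroke→J1
#4 stroke→Sf1

#2 stroke→J1  (Se1: effort source, stroke at far end)
#4 stroke→Sf1  (Sf1 fixes flow; stroke at Sf1)
#0 stroke→J1  (common-f at J1 fixed by 4)
#1 stroke→J1  (common-f at J1 fixed by 4)
#3 stroke→J1  (J1 flow already set via bond 4)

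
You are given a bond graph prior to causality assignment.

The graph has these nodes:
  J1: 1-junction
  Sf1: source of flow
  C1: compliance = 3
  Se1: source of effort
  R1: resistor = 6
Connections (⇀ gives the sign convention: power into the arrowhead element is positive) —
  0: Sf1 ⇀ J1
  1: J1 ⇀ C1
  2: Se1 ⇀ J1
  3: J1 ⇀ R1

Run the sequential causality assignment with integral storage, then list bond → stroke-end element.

β0 |Sf1
β1 |J1
β2 |J1
β3 |J1

bond 0 stroke→Sf1  (Sf1 (Sf) sets flow on bond)
bond 2 stroke→J1  (source Se1 imposes e)
bond 1 stroke→J1  (common-f at J1 fixed by 0)
bond 3 stroke→J1  (1-jn J1 has f-setter on 0)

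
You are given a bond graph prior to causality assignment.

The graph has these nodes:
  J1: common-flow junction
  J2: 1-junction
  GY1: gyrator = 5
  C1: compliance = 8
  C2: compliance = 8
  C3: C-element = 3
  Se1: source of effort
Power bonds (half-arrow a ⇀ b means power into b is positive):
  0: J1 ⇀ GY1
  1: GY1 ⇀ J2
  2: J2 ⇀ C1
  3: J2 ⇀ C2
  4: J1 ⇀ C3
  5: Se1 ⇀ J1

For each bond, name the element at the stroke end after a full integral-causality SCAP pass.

bond 0 stroke→GY1
bond 1 stroke→GY1
bond 2 stroke→J2
bond 3 stroke→J2
bond 4 stroke→J1
bond 5 stroke→J1

bond 5 |J1  (source Se1 imposes e)
bond 2 |J2  (prefer integral on C1)
bond 3 |J2  (C2 integral (e out))
bond 1 |GY1  (J2 needs exactly one f-in)
bond 0 |GY1  (through GY1, causality inverts; strokes same side of GY1)
bond 4 |J1  (1-jn J1 has f-setter on 0)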